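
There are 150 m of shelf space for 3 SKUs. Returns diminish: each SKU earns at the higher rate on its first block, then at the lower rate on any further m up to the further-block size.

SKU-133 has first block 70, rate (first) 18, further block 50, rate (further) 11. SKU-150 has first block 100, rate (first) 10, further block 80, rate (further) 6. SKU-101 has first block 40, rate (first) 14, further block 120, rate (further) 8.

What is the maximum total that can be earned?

Order all 6 blocks by rate: SKU-133/first 18 > SKU-101/first 14 > SKU-133/second 11 > SKU-150/first 10 > SKU-101/second 8 > SKU-150/second 6.
Fill SKU-133 first block (70 at 18) — 80 left.
SKU-101 first at 14: fill all 40 — 40 left.
40 remain; put them into SKU-133 second at 11.
Total = 18×70 + 14×40 + 11×40 = 2260.

2260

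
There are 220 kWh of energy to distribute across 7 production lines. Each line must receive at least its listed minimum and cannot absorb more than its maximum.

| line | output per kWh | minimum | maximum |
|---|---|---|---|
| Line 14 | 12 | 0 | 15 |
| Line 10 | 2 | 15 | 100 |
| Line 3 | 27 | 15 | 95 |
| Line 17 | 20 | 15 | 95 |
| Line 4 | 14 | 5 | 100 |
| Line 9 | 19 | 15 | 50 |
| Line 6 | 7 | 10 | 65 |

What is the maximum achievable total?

4620

Meeting every minimum uses 0+15+15+15+5+15+10 = 75 kWh, leaving 145.
Highest output per kWh first: Line 3 27 > Line 17 20 > Line 9 19 > Line 4 14 > Line 14 12 > Line 6 7 > Line 10 2.
Line 3: +80 to 95 (cap) — 65 left.
Line 17 has room for 80 more but only 65 remain, so it gets 80.
Total = 2×15 + 27×95 + 20×80 + 14×5 + 19×15 + 7×10 = 4620.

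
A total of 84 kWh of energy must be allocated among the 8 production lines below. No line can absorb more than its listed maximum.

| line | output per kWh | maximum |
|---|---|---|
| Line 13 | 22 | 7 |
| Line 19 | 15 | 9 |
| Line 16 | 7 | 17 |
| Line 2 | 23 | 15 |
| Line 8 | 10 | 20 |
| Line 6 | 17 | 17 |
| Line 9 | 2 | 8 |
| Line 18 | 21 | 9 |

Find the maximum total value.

Highest output per kWh first: Line 2 23 > Line 13 22 > Line 18 21 > Line 6 17 > Line 19 15 > Line 8 10 > Line 16 7 > Line 9 2.
Line 2 takes 15 to reach its cap of 15 — 69 left.
Line 13 takes 7 to reach its cap of 7 — 62 left.
Give Line 18 9 to hit its cap of 9 — 53 left.
Line 6 takes 17 to reach its cap of 17 — 36 left.
Give Line 19 9 to hit its cap of 9 — 27 left.
Line 8 takes 20 to reach its cap of 20 — 7 left.
Only 7 left; Line 16 takes them to reach 7.
Total = 22×7 + 15×9 + 7×7 + 23×15 + 10×20 + 17×17 + 21×9 = 1361.

1361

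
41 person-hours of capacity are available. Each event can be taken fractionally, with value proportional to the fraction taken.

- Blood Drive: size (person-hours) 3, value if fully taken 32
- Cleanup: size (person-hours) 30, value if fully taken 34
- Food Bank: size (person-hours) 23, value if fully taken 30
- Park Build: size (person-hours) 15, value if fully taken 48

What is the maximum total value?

110

Best value per unit of size first: Blood Drive 32/3≈10.7, Park Build 48/15≈3.2, Food Bank 30/23≈1.3, Cleanup 34/30≈1.13.
Take all of Blood Drive (3 person-hours, value 32) — 38 person-hours left.
Take all of Park Build (15 person-hours, value 48) — 23 person-hours left.
All 23 person-hours of Food Bank fit (value 30) — 0 remain.
Total value = 110.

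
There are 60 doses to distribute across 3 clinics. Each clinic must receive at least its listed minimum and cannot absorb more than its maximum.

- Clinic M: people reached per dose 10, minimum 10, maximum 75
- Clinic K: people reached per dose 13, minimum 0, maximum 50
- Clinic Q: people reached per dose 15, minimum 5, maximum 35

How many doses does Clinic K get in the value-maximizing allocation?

15

Meeting every minimum uses 10+0+5 = 15 doses, leaving 45.
Rank by people reached per dose: Clinic Q 15 > Clinic K 13 > Clinic M 10.
Give Clinic Q 30 more to hit its cap of 35 → 15 left.
Only 15 left; Clinic K takes them to reach 15.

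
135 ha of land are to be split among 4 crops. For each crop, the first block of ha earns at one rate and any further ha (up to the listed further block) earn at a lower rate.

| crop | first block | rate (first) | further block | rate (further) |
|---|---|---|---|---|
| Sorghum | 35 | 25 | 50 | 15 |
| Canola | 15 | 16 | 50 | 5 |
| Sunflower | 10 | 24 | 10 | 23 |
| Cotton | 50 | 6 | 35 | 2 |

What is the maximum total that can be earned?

2425

Order all 8 blocks by rate: Sorghum/tier1 25 > Sunflower/tier1 24 > Sunflower/tier2 23 > Canola/tier1 16 > Sorghum/tier2 15 > Cotton/tier1 6 > Canola/tier2 5 > Cotton/tier2 2.
Sorghum tier1 at 25: fill all 35 ; 100 left.
Sunflower tier1 at 24: fill all 10 ; 90 left.
Sunflower tier2 at 23: fill all 10 ; 80 left.
Canola tier1 at 16: fill all 15 ; 65 left.
Sorghum/tier2 (15): +50 ; 15 left.
15 remain; put them into Cotton tier1 at 6.
Total = 25×35 + 24×10 + 23×10 + 16×15 + 15×50 + 6×15 = 2425.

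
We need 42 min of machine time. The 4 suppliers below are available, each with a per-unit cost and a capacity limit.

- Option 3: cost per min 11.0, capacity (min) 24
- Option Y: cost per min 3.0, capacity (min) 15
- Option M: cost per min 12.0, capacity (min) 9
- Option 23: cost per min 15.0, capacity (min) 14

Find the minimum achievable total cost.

Cheapest first:
Take 15 from Option Y at 3.0 ; need 27 more.
Option 3 (11.0): use full 24 ; 3 min to go.
Option M (12.0): take the remaining 3 ; done.
Option 23: unused.
Cost = 15×3.0 + 24×11.0 + 3×12.0 = 345.

345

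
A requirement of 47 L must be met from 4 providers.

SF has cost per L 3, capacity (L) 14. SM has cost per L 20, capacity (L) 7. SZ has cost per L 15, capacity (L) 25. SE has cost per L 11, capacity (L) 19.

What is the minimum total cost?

461

Use providers in increasing cost order.
SF at 3: take all 14 L → 33 still needed.
SE (11): use full 19 → 14 L to go.
SZ (15): take the remaining 14 → done.
SM: unused.
Cost = 14×3 + 19×11 + 14×15 = 461.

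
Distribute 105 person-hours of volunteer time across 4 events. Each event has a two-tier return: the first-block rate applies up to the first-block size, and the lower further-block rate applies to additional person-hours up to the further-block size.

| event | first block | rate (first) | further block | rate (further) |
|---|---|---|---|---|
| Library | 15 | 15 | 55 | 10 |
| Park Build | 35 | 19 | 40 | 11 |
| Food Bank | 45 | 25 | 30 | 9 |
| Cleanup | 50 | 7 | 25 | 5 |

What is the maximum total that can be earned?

Order all 8 blocks by rate: Food Bank/T1 25 > Park Build/T1 19 > Library/T1 15 > Park Build/T2 11 > Library/T2 10 > Food Bank/T2 9 > Cleanup/T1 7 > Cleanup/T2 5.
Food Bank T1 at 25: fill all 45 — 60 left.
Park Build T1 at 19: fill all 35 — 25 left.
Fill Library T1 block (15 at 15) — 10 left.
10 remain; put them into Park Build T2 at 11.
Total = 25×45 + 19×35 + 15×15 + 11×10 = 2125.

2125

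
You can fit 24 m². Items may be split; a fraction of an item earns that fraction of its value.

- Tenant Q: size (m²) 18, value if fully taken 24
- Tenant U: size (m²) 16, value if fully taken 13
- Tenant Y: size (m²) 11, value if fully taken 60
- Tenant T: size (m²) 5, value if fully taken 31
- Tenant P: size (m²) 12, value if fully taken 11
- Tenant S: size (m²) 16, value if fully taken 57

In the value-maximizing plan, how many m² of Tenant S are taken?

Sort by value density: Tenant T 31/5≈6.2, Tenant Y 60/11≈5.45, Tenant S 57/16≈3.56, Tenant Q 24/18≈1.33, Tenant P 11/12≈0.917, Tenant U 13/16≈0.812.
All 5 m² of Tenant T fit (value 31) — 19 remain.
Tenant Y: take in full, 11 m² for value 60 — 8 left.
Only 8 m² remain; take 8/16 of Tenant S for value 57×8/16 = 28.5.

8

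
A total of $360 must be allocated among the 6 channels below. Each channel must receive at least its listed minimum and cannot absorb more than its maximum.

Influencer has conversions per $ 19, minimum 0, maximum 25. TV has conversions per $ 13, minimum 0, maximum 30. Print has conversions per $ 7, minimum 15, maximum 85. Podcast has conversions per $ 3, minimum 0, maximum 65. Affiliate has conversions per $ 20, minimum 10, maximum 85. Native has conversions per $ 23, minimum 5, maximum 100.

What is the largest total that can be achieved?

5565

Meeting every minimum uses 0+0+15+0+10+5 = 30 $, leaving 330.
Order the channels by conversions per $: Native 23 > Affiliate 20 > Influencer 19 > TV 13 > Print 7 > Podcast 3.
Native: +95 to 100 (cap) ; 235 left.
Give Affiliate 75 more to hit its cap of 85 ; 160 left.
Influencer: +25 to 25 (cap) ; 135 left.
TV: +30 to 30 (cap) ; 105 left.
Print: +70 to 85 (cap) ; 35 left.
Podcast has room for 65 more but only 35 remain, so it gets 35.
Total = 19×25 + 13×30 + 7×85 + 3×35 + 20×85 + 23×100 = 5565.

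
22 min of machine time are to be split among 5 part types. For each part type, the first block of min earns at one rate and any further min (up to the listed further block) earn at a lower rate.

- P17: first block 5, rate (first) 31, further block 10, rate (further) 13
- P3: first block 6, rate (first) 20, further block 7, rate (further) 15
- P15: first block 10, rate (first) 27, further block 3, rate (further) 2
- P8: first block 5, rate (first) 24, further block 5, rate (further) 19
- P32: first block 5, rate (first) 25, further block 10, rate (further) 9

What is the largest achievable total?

598

Treat each block as its own option and order by rate: P17/T1 31 > P15/T1 27 > P32/T1 25 > P8/T1 24 > P3/T1 20 > P8/T2 19 > P3/T2 15 > P17/T2 13 > P32/T2 9 > P15/T2 2.
P17 T1 at 31: fill all 5 → 17 left.
P15/T1 (27): +10 → 7 left.
P32/T1 (25): +5 → 2 left.
2 remain; put them into P8 T1 at 24.
Total = 31×5 + 27×10 + 25×5 + 24×2 = 598.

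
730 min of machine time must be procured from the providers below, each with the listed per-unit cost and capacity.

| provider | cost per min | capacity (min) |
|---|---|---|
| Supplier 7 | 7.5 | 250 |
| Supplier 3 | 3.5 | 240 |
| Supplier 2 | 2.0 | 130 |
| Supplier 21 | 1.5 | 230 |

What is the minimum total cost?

2420

Fill from the cheapest provider first.
Supplier 21 at 1.5: take all 230 min — 500 still needed.
Supplier 2 (2.0): use full 130 — 370 min to go.
Supplier 3 (3.5): use full 240 — 130 min to go.
Supplier 7 at 7.5: take 130 of its 250 — requirement met.
Cost = 230×1.5 + 130×2.0 + 240×3.5 + 130×7.5 = 2420.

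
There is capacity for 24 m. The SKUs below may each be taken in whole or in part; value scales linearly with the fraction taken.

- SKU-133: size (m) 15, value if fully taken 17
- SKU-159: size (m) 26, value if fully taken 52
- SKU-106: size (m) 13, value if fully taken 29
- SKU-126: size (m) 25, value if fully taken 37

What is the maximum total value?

Best value per unit of size first: SKU-106 29/13≈2.23, SKU-159 52/26≈2, SKU-126 37/25≈1.48, SKU-133 17/15≈1.13.
Take all of SKU-106 (13 m, value 29) — 11 m left.
11 m left: a 11/26 share of SKU-159 gives 52×11/26 = 22.
Total value = 51.

51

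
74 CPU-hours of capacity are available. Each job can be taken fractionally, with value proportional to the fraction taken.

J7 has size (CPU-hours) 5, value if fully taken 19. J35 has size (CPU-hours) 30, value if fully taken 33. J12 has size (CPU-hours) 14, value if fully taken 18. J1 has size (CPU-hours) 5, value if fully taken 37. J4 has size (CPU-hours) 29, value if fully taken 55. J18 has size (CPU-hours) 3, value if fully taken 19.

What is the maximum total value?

167.8

Rank by value-to-size ratio: J1 37/5≈7.4, J18 19/3≈6.33, J7 19/5≈3.8, J4 55/29≈1.9, J12 18/14≈1.29, J35 33/30≈1.1.
Take all of J1 (5 CPU-hours, value 37) → 69 CPU-hours left.
Take all of J18 (3 CPU-hours, value 19) → 66 CPU-hours left.
All 5 CPU-hours of J7 fit (value 19) → 61 remain.
Take all of J4 (29 CPU-hours, value 55) → 32 CPU-hours left.
Take all of J12 (14 CPU-hours, value 18) → 18 CPU-hours left.
Fill the last 18 CPU-hours with part of J35: 18/30 of it earns 19.8.
Total value = 167.8.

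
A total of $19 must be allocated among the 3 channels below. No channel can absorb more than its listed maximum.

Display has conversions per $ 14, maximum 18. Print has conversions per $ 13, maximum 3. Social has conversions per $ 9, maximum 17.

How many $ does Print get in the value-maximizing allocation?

1

Order the channels by conversions per $: Display 14 > Print 13 > Social 9.
Display takes 18 to reach its cap of 18 — 1 left.
Print: +1 (room for 3) → 1. Pool exhausted.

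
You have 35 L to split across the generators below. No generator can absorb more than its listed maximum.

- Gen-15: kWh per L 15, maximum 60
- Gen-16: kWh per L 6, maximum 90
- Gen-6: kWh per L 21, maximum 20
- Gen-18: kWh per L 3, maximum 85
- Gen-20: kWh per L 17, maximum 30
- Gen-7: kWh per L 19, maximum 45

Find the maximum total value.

705

Highest kWh per L first: Gen-6 21 > Gen-7 19 > Gen-20 17 > Gen-15 15 > Gen-16 6 > Gen-18 3.
Gen-6: +20 to 20 (cap) → 15 left.
Gen-7: +15 (room for 45) → 15. Pool exhausted.
Total = 21×20 + 19×15 = 705.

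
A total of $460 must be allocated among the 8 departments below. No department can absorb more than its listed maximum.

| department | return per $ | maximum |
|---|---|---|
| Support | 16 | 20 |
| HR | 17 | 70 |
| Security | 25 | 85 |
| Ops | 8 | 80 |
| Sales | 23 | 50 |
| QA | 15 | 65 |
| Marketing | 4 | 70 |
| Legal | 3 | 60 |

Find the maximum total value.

6740

Order the departments by return per $: Security 25 > Sales 23 > HR 17 > Support 16 > QA 15 > Ops 8 > Marketing 4 > Legal 3.
Security takes 85 to reach its cap of 85 — 375 left.
Give Sales 50 to hit its cap of 50 — 325 left.
HR: +70 to 70 (cap) — 255 left.
Support takes 20 to reach its cap of 20 — 235 left.
QA: +65 to 65 (cap) — 170 left.
Give Ops 80 to hit its cap of 80 — 90 left.
Marketing: +70 to 70 (cap) — 20 left.
Only 20 left; Legal takes them to reach 20.
Total = 16×20 + 17×70 + 25×85 + 8×80 + 23×50 + 15×65 + 4×70 + 3×20 = 6740.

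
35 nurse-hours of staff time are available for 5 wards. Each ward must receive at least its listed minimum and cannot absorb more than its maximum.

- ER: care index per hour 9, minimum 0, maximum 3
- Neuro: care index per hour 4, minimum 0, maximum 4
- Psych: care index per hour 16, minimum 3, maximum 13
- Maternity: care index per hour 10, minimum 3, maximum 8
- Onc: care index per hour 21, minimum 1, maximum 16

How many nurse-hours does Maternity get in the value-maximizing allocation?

6

Meeting every minimum uses 0+0+3+3+1 = 7 nurse-hours, leaving 28.
Order the wards by care index per hour: Onc 21 > Psych 16 > Maternity 10 > ER 9 > Neuro 4.
Onc takes 15 more to reach its cap of 16 → 13 left.
Psych takes 10 more to reach its cap of 13 → 3 left.
Maternity has room for 5 more but only 3 remain, so it gets 6.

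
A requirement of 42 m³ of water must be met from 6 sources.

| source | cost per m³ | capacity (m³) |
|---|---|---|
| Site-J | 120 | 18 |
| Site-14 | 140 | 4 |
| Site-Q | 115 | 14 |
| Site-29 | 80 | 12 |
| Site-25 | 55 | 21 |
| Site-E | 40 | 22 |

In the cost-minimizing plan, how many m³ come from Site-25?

Fill from the cheapest source first.
Site-E at 40: take all 22 m³ → 20 still needed.
Site-25 (55): take the remaining 20 → done.
Site-29, Site-Q, Site-J, Site-14: unused.

20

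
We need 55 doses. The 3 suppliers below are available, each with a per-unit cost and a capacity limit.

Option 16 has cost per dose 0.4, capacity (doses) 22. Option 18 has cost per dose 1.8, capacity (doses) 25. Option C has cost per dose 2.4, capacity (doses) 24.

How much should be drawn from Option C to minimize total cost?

Cheapest first:
Take 22 from Option 16 at 0.4 — need 33 more.
Option 18 (1.8): use full 25 — 8 doses to go.
Option C (2.4): take the remaining 8 — done.

8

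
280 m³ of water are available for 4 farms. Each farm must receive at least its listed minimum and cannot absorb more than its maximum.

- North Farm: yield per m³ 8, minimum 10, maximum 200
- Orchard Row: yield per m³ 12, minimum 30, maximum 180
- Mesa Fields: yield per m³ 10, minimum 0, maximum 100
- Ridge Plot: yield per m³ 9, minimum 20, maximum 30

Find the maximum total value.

Meeting every minimum uses 10+30+0+20 = 60 m³, leaving 220.
Highest yield per m³ first: Orchard Row 12 > Mesa Fields 10 > Ridge Plot 9 > North Farm 8.
Orchard Row: +150 to 180 (cap) ; 70 left.
Only 70 left; Mesa Fields takes them to reach 70.
Total = 8×10 + 12×180 + 10×70 + 9×20 = 3120.

3120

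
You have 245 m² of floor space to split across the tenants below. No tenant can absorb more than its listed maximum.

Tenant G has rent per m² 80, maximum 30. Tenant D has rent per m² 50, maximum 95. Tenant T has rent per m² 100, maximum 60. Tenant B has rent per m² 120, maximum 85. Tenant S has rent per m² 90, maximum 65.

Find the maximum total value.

24700

Order the tenants by rent per m²: Tenant B 120 > Tenant T 100 > Tenant S 90 > Tenant G 80 > Tenant D 50.
Tenant B: +85 to 85 (cap) — 160 left.
Give Tenant T 60 to hit its cap of 60 — 100 left.
Tenant S: +65 to 65 (cap) — 35 left.
Tenant G takes 30 to reach its cap of 30 — 5 left.
Tenant D has room for 95 but only 5 remain, so it gets 5.
Total = 80×30 + 50×5 + 100×60 + 120×85 + 90×65 = 24700.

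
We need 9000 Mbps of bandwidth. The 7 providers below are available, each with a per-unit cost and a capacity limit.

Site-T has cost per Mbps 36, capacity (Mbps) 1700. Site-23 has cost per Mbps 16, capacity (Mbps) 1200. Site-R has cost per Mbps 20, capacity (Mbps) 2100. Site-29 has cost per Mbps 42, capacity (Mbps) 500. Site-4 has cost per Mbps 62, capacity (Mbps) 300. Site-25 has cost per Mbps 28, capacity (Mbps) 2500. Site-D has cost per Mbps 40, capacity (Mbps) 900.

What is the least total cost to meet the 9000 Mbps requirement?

255600

Use providers in increasing cost order.
Site-23 at 16: take all 1200 Mbps ; 7800 still needed.
Site-R at 20: take all 2100 Mbps ; 5700 still needed.
Take 2500 from Site-25 at 28 ; need 3200 more.
Site-T at 36: take all 1700 Mbps ; 1500 still needed.
Take 900 from Site-D at 40 ; need 600 more.
Site-29 at 42: take all 500 Mbps ; 100 still needed.
Site-4 at 62: take 100 of its 300 ; requirement met.
Cost = 1200×16 + 2100×20 + 2500×28 + 1700×36 + 900×40 + 500×42 + 100×62 = 255600.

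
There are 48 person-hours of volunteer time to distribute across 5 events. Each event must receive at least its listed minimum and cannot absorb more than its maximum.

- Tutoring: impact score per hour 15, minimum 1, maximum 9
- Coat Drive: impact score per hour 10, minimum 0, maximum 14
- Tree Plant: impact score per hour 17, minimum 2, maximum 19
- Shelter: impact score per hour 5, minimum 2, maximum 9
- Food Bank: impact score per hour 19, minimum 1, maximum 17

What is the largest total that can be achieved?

801

Meeting every minimum uses 1+0+2+2+1 = 6 person-hours, leaving 42.
Highest impact score per hour first: Food Bank 19 > Tree Plant 17 > Tutoring 15 > Coat Drive 10 > Shelter 5.
Food Bank takes 16 more to reach its cap of 17 ; 26 left.
Tree Plant takes 17 more to reach its cap of 19 ; 9 left.
Tutoring takes 8 more to reach its cap of 9 ; 1 left.
Coat Drive has room for 14 more but only 1 remain, so it gets 1.
Total = 15×9 + 10×1 + 17×19 + 5×2 + 19×17 = 801.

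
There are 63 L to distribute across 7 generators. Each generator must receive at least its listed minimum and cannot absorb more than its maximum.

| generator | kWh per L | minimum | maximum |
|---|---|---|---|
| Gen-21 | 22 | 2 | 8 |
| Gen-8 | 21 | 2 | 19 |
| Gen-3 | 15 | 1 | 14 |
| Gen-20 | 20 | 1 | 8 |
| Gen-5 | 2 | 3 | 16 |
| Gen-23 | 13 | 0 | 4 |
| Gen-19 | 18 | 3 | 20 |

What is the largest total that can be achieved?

Meeting every minimum uses 2+2+1+1+3+0+3 = 12 L, leaving 51.
Highest kWh per L first: Gen-21 22 > Gen-8 21 > Gen-20 20 > Gen-19 18 > Gen-3 15 > Gen-23 13 > Gen-5 2.
Gen-21: +6 to 8 (cap) → 45 left.
Gen-8 takes 17 more to reach its cap of 19 → 28 left.
Give Gen-20 7 more to hit its cap of 8 → 21 left.
Gen-19: +17 to 20 (cap) → 4 left.
Gen-3: +4 (room for 13) → 5. Pool exhausted.
Total = 22×8 + 21×19 + 15×5 + 20×8 + 2×3 + 18×20 = 1176.

1176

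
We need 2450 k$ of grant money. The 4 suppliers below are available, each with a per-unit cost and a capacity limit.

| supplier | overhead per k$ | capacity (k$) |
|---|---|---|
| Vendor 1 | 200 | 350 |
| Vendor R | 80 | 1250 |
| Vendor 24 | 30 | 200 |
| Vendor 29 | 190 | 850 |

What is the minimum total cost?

297500

Use suppliers in increasing cost order.
Vendor 24 (30): use full 200 → 2250 k$ to go.
Vendor R at 80: take all 1250 k$ → 1000 still needed.
Take 850 from Vendor 29 at 190 → need 150 more.
Take 150 from Vendor 1 at 200 to finish.
Cost = 200×30 + 1250×80 + 850×190 + 150×200 = 297500.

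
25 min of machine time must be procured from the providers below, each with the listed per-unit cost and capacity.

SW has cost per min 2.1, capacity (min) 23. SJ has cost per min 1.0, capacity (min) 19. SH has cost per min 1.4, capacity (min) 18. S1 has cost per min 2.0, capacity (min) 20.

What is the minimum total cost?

27.4

Fill from the cheapest provider first.
SJ (1.0): use full 19 ; 6 min to go.
SH (1.4): take the remaining 6 ; done.
S1, SW: unused.
Cost = 19×1.0 + 6×1.4 = 27.4.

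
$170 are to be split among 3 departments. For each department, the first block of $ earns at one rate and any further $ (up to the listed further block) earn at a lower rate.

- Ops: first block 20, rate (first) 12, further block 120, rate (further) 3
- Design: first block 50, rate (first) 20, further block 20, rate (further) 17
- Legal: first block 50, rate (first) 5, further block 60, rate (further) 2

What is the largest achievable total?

Treat each block as its own option and order by rate: Design/T1 20 > Design/T2 17 > Ops/T1 12 > Legal/T1 5 > Ops/T2 3 > Legal/T2 2.
Design T1 at 20: fill all 50 → 120 left.
Fill Design T2 block (20 at 17) → 100 left.
Ops/T1 (12): +20 → 80 left.
Legal T1 at 5: fill all 50 → 30 left.
30 remain; put them into Ops T2 at 3.
Total = 20×50 + 17×20 + 12×20 + 5×50 + 3×30 = 1920.

1920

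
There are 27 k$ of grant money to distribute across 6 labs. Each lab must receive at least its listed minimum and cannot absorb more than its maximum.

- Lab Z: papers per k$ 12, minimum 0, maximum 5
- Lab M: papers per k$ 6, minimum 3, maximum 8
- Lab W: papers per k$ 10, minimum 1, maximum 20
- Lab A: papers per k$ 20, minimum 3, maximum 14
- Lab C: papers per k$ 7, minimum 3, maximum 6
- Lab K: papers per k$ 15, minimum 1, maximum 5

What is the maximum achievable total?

416

Meeting every minimum uses 0+3+1+3+3+1 = 11 k$, leaving 16.
Highest papers per k$ first: Lab A 20 > Lab K 15 > Lab Z 12 > Lab W 10 > Lab C 7 > Lab M 6.
Lab A takes 11 more to reach its cap of 14 — 5 left.
Lab K takes 4 more to reach its cap of 5 — 1 left.
Lab Z: +1 (room for 5) → 1. Pool exhausted.
Total = 12×1 + 6×3 + 10×1 + 20×14 + 7×3 + 15×5 = 416.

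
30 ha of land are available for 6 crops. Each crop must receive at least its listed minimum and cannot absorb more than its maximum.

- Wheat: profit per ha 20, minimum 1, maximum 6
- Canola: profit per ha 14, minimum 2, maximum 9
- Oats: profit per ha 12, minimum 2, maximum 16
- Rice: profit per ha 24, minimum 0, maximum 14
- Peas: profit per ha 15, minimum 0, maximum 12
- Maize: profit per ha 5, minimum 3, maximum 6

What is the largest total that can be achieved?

568

Meeting every minimum uses 1+2+2+0+0+3 = 8 ha, leaving 22.
Rank by profit per ha: Rice 24 > Wheat 20 > Peas 15 > Canola 14 > Oats 12 > Maize 5.
Give Rice 14 more to hit its cap of 14 — 8 left.
Wheat takes 5 more to reach its cap of 6 — 3 left.
Peas: +3 (room for 12) → 3. Pool exhausted.
Total = 20×6 + 14×2 + 12×2 + 24×14 + 15×3 + 5×3 = 568.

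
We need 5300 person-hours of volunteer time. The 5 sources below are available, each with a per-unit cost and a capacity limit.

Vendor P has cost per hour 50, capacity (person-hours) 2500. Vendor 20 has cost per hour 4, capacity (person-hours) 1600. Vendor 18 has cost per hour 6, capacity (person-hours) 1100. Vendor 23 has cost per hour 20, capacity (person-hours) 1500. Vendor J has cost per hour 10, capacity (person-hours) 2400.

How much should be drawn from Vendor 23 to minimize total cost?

Use sources in increasing cost order.
Take 1600 from Vendor 20 at 4 — need 3700 more.
Vendor 18 at 6: take all 1100 person-hours — 2600 still needed.
Take 2400 from Vendor J at 10 — need 200 more.
Vendor 23 (20): take the remaining 200 — done.
Vendor P: unused.

200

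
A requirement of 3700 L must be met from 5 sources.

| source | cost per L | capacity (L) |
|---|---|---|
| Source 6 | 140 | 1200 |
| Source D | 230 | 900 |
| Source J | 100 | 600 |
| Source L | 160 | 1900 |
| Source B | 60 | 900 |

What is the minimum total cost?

Use sources in increasing cost order.
Source B (60): use full 900 — 2800 L to go.
Source J (100): use full 600 — 2200 L to go.
Take 1200 from Source 6 at 140 — need 1000 more.
Take 1000 from Source L at 160 to finish.
Source D: unused.
Cost = 900×60 + 600×100 + 1200×140 + 1000×160 = 442000.

442000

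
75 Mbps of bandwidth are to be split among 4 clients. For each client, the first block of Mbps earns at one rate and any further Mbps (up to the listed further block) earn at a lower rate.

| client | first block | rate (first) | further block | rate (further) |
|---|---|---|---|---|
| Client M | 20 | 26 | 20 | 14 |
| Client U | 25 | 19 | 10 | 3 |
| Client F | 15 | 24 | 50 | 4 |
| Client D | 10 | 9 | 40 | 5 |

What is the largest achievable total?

1565

Treat each block as its own option and order by rate: Client M/T1 26 > Client F/T1 24 > Client U/T1 19 > Client M/T2 14 > Client D/T1 9 > Client D/T2 5 > Client F/T2 4 > Client U/T2 3.
Fill Client M T1 block (20 at 26) ; 55 left.
Client F/T1 (24): +15 ; 40 left.
Client U T1 at 19: fill all 25 ; 15 left.
15 remain; put them into Client M T2 at 14.
Total = 26×20 + 24×15 + 19×25 + 14×15 = 1565.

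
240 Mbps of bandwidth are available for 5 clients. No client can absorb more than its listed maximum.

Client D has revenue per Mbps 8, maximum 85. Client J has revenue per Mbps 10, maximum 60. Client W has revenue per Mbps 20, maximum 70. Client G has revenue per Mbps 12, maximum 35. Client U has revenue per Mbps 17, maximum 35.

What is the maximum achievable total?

3335

Order the clients by revenue per Mbps: Client W 20 > Client U 17 > Client G 12 > Client J 10 > Client D 8.
Give Client W 70 to hit its cap of 70 → 170 left.
Give Client U 35 to hit its cap of 35 → 135 left.
Give Client G 35 to hit its cap of 35 → 100 left.
Give Client J 60 to hit its cap of 60 → 40 left.
Client D: +40 (room for 85) → 40. Pool exhausted.
Total = 8×40 + 10×60 + 20×70 + 12×35 + 17×35 = 3335.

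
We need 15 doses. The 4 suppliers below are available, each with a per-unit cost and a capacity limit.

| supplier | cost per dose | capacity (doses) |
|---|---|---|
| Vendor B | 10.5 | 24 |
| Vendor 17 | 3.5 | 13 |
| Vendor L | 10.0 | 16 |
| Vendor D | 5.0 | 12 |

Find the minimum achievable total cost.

Fill from the cheapest supplier first.
Vendor 17 at 3.5: take all 13 doses — 2 still needed.
Vendor D (5.0): take the remaining 2 — done.
Vendor L, Vendor B: unused.
Cost = 13×3.5 + 2×5.0 = 55.5.

55.5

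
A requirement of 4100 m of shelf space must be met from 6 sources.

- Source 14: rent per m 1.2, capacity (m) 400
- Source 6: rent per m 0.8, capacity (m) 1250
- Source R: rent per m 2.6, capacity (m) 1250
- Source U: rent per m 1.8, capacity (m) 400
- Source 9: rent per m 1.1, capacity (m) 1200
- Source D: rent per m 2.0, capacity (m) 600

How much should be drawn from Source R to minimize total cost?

250

Fill from the cheapest source first.
Source 6 at 0.8: take all 1250 m → 2850 still needed.
Source 9 at 1.1: take all 1200 m → 1650 still needed.
Take 400 from Source 14 at 1.2 → need 1250 more.
Source U at 1.8: take all 400 m → 850 still needed.
Take 600 from Source D at 2.0 → need 250 more.
Source R at 2.6: take 250 of its 1250 → requirement met.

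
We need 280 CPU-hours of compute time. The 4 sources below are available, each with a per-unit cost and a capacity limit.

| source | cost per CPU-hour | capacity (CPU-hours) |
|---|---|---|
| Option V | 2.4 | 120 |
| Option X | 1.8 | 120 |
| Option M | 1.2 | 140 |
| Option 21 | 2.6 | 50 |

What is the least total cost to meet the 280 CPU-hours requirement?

432

Cheapest first:
Take 140 from Option M at 1.2 — need 140 more.
Option X (1.8): use full 120 — 20 CPU-hours to go.
Take 20 from Option V at 2.4 to finish.
Option 21: unused.
Cost = 140×1.2 + 120×1.8 + 20×2.4 = 432.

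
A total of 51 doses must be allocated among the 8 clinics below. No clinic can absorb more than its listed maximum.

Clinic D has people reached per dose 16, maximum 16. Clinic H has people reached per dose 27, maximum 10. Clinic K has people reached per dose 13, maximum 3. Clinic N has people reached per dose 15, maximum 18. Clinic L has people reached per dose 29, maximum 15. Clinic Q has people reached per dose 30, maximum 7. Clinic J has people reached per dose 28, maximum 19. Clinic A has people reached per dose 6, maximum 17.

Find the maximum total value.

Rank by people reached per dose: Clinic Q 30 > Clinic L 29 > Clinic J 28 > Clinic H 27 > Clinic D 16 > Clinic N 15 > Clinic K 13 > Clinic A 6.
Give Clinic Q 7 to hit its cap of 7 → 44 left.
Clinic L takes 15 to reach its cap of 15 → 29 left.
Clinic J: +19 to 19 (cap) → 10 left.
Clinic H takes 10 to reach its cap of 10 → 0 left.
Total = 27×10 + 29×15 + 30×7 + 28×19 = 1447.

1447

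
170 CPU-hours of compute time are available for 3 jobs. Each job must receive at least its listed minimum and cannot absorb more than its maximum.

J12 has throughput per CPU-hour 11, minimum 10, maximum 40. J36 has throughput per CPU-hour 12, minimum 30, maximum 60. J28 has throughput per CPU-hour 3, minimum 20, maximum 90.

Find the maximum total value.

1370

Meeting every minimum uses 10+30+20 = 60 CPU-hours, leaving 110.
Rank by throughput per CPU-hour: J36 12 > J12 11 > J28 3.
J36 takes 30 more to reach its cap of 60 → 80 left.
J12 takes 30 more to reach its cap of 40 → 50 left.
Only 50 left; J28 takes them to reach 70.
Total = 11×40 + 12×60 + 3×70 = 1370.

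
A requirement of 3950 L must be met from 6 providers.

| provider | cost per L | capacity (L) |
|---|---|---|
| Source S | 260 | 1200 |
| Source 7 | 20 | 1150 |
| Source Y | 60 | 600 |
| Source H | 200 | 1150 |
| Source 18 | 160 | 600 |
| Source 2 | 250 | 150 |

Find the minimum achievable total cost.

500500

Fill from the cheapest provider first.
Source 7 (20): use full 1150 → 2800 L to go.
Source Y at 60: take all 600 L → 2200 still needed.
Source 18 (160): use full 600 → 1600 L to go.
Source H (200): use full 1150 → 450 L to go.
Source 2 at 250: take all 150 L → 300 still needed.
Source S at 260: take 300 of its 1200 → requirement met.
Cost = 1150×20 + 600×60 + 600×160 + 1150×200 + 150×250 + 300×260 = 500500.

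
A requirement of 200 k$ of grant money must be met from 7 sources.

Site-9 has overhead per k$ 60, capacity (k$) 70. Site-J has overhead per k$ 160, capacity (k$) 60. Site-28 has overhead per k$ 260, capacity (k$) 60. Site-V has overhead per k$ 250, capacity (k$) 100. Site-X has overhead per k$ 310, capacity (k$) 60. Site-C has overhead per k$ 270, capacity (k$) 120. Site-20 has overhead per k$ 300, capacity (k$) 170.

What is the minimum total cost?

Cheapest first:
Site-9 at 60: take all 70 k$ ; 130 still needed.
Take 60 from Site-J at 160 ; need 70 more.
Take 70 from Site-V at 250 to finish.
Site-28, Site-C, Site-20, Site-X: unused.
Cost = 70×60 + 60×160 + 70×250 = 31300.

31300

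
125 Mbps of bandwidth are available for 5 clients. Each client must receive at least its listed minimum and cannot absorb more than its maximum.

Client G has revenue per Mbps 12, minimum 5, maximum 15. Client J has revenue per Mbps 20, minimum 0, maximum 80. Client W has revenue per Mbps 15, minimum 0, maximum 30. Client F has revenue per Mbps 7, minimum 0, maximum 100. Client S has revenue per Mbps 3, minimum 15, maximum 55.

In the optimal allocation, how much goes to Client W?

25

Meeting every minimum uses 5+0+0+0+15 = 20 Mbps, leaving 105.
Highest revenue per Mbps first: Client J 20 > Client W 15 > Client G 12 > Client F 7 > Client S 3.
Client J takes 80 more to reach its cap of 80 → 25 left.
Client W: +25 (room for 30) → 25. Pool exhausted.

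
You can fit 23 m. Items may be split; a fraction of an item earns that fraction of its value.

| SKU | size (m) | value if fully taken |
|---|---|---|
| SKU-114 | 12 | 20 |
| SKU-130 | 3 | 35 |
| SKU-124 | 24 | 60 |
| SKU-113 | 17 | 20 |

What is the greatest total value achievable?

85

Best value per unit of size first: SKU-130 35/3≈11.7, SKU-124 60/24≈2.5, SKU-114 20/12≈1.67, SKU-113 20/17≈1.18.
Take all of SKU-130 (3 m, value 35) ; 20 m left.
Fill the last 20 m with part of SKU-124: 20/24 of it earns 50.
Total value = 85.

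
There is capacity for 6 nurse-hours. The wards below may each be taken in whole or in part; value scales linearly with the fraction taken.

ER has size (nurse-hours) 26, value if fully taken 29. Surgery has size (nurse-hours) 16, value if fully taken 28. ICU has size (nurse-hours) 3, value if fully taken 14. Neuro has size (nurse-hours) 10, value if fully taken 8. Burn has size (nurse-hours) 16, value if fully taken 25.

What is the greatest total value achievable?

19.25

Rank by value-to-size ratio: ICU 14/3≈4.67, Surgery 28/16≈1.75, Burn 25/16≈1.56, ER 29/26≈1.12, Neuro 8/10≈0.8.
All 3 nurse-hours of ICU fit (value 14) — 3 remain.
3 nurse-hours left: a 3/16 share of Surgery gives 28×3/16 = 5.25.
Total value = 19.25.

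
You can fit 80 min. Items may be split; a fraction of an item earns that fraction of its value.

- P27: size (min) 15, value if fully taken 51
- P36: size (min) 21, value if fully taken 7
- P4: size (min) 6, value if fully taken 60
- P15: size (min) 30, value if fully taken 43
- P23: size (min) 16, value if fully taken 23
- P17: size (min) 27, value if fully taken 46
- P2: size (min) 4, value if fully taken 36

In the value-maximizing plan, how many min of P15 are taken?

Rank by value-to-size ratio: P4 60/6≈10, P2 36/4≈9, P27 51/15≈3.4, P17 46/27≈1.7, P23 23/16≈1.44, P15 43/30≈1.43, P36 7/21≈0.333.
Take all of P4 (6 min, value 60) ; 74 min left.
P2: take in full, 4 min for value 36 ; 70 left.
P27: take in full, 15 min for value 51 ; 55 left.
P17: take in full, 27 min for value 46 ; 28 left.
All 16 min of P23 fit (value 23) ; 12 remain.
Only 12 min remain; take 12/30 of P15 for value 43×12/30 = 17.2.

12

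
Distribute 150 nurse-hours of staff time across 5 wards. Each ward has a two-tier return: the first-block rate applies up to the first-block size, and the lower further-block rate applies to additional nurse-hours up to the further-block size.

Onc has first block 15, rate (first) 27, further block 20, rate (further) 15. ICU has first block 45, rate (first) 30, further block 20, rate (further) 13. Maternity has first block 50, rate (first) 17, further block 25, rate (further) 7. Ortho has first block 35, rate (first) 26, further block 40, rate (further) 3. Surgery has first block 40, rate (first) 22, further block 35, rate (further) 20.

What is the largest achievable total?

3845

Order all 10 blocks by rate: ICU/tier1 30 > Onc/tier1 27 > Ortho/tier1 26 > Surgery/tier1 22 > Surgery/tier2 20 > Maternity/tier1 17 > Onc/tier2 15 > ICU/tier2 13 > Maternity/tier2 7 > Ortho/tier2 3.
ICU tier1 at 30: fill all 45 — 105 left.
Onc/tier1 (27): +15 — 90 left.
Ortho tier1 at 26: fill all 35 — 55 left.
Fill Surgery tier1 block (40 at 22) — 15 left.
Surgery tier2 at 20: only 15 left, fill 15.
Total = 30×45 + 27×15 + 26×35 + 22×40 + 20×15 = 3845.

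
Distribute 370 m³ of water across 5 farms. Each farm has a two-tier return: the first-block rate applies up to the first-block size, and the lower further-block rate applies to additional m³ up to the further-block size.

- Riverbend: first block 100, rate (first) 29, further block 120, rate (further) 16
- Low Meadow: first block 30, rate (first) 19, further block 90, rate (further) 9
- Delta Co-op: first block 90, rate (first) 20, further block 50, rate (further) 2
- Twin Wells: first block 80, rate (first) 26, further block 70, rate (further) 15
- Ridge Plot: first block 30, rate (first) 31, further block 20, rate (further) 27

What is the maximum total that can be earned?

Treat each block as its own option and order by rate: Ridge Plot/tier1 31 > Riverbend/tier1 29 > Ridge Plot/tier2 27 > Twin Wells/tier1 26 > Delta Co-op/tier1 20 > Low Meadow/tier1 19 > Riverbend/tier2 16 > Twin Wells/tier2 15 > Low Meadow/tier2 9 > Delta Co-op/tier2 2.
Ridge Plot tier1 at 31: fill all 30 → 340 left.
Riverbend/tier1 (29): +100 → 240 left.
Ridge Plot tier2 at 27: fill all 20 → 220 left.
Fill Twin Wells tier1 block (80 at 26) → 140 left.
Fill Delta Co-op tier1 block (90 at 20) → 50 left.
Fill Low Meadow tier1 block (30 at 19) → 20 left.
Riverbend/tier2: +20 of 120 at 16; pool empty.
Total = 31×30 + 29×100 + 27×20 + 26×80 + 20×90 + 19×30 + 16×20 = 9140.

9140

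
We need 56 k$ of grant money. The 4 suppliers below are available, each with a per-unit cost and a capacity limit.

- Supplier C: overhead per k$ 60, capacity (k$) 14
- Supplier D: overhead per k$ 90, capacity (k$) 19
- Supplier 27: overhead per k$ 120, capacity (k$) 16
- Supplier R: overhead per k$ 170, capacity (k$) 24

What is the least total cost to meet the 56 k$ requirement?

Use suppliers in increasing cost order.
Take 14 from Supplier C at 60 → need 42 more.
Take 19 from Supplier D at 90 → need 23 more.
Take 16 from Supplier 27 at 120 → need 7 more.
Take 7 from Supplier R at 170 to finish.
Cost = 14×60 + 19×90 + 16×120 + 7×170 = 5660.

5660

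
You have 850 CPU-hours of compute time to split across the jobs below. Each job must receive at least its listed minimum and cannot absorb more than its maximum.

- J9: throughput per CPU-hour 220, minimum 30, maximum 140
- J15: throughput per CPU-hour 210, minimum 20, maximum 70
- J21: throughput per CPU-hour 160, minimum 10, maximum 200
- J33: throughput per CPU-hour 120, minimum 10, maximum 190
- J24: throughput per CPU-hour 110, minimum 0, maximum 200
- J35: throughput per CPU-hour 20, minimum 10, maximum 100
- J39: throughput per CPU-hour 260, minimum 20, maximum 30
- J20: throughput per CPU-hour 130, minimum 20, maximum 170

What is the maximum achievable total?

134800

Meeting every minimum uses 30+20+10+10+0+10+20+20 = 120 CPU-hours, leaving 730.
Order the jobs by throughput per CPU-hour: J39 260 > J9 220 > J15 210 > J21 160 > J20 130 > J33 120 > J24 110 > J35 20.
J39: +10 to 30 (cap) → 720 left.
J9: +110 to 140 (cap) → 610 left.
J15 takes 50 more to reach its cap of 70 → 560 left.
J21 takes 190 more to reach its cap of 200 → 370 left.
J20 takes 150 more to reach its cap of 170 → 220 left.
Give J33 180 more to hit its cap of 190 → 40 left.
J24: +40 (room for 200) → 40. Pool exhausted.
Total = 220×140 + 210×70 + 160×200 + 120×190 + 110×40 + 20×10 + 260×30 + 130×170 = 134800.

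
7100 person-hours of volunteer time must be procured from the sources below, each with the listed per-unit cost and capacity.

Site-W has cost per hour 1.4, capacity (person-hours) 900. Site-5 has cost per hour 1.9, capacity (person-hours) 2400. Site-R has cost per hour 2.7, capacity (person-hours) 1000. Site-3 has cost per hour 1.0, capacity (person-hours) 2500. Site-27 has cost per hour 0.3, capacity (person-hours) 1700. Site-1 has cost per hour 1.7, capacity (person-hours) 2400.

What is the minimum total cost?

7670

Cheapest first:
Site-27 (0.3): use full 1700 ; 5400 person-hours to go.
Site-3 (1.0): use full 2500 ; 2900 person-hours to go.
Take 900 from Site-W at 1.4 ; need 2000 more.
Site-1 (1.7): take the remaining 2000 ; done.
Site-5, Site-R: unused.
Cost = 1700×0.3 + 2500×1.0 + 900×1.4 + 2000×1.7 = 7670.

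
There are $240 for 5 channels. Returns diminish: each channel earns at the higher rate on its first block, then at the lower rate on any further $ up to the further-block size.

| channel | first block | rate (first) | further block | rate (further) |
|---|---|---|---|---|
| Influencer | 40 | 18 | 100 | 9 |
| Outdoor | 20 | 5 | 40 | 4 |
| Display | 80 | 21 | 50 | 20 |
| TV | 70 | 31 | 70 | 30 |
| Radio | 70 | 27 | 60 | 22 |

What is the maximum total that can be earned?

6820

Treat each block as its own option and order by rate: TV/T1 31 > TV/T2 30 > Radio/T1 27 > Radio/T2 22 > Display/T1 21 > Display/T2 20 > Influencer/T1 18 > Influencer/T2 9 > Outdoor/T1 5 > Outdoor/T2 4.
TV T1 at 31: fill all 70 → 170 left.
Fill TV T2 block (70 at 30) → 100 left.
Fill Radio T1 block (70 at 27) → 30 left.
Radio T2 at 22: only 30 left, fill 30.
Total = 31×70 + 30×70 + 27×70 + 22×30 = 6820.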